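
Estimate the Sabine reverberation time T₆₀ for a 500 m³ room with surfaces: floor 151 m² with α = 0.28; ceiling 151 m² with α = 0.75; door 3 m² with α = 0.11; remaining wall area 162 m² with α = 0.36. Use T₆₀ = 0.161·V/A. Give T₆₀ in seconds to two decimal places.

A = Σ Sᵢαᵢ = 151·0.28 + 151·0.75 + 3·0.11 + 162·0.36 = 214.18 m².
T₆₀ = 0.161·V/A = 0.161·500/214.18 = 0.376 s.

0.38 s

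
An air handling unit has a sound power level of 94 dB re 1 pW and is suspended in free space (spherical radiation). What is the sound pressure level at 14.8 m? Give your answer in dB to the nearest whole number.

60 dB

The power spreads over a sphere of area 4π·r², so L_p = L_w − 10·log₁₀(4π·r²).
4π·r² = 2753 m², 10·log₁₀ of that is 34.397 dB.
L_p = 94 − 34.397 = 59.60 dB.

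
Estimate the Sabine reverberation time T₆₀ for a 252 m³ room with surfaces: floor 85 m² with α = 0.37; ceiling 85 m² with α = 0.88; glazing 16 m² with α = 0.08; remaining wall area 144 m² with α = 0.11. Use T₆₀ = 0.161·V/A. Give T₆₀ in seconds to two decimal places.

Summing Sᵢαᵢ: 85·0.37 + 85·0.88 + 16·0.08 + 144·0.11 = 123.37 m².
T₆₀ = 0.161 × 252 / 123.37 = 0.329 s.

0.33 s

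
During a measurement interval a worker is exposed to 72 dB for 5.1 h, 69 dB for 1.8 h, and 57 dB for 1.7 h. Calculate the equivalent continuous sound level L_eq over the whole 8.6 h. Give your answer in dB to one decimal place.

70.5 dB

L_eq = 10·log₁₀[(1/T)·Σ tᵢ·10^(Lᵢ/10)] with T = 8.6 h.
Σ tᵢ·10^(Lᵢ/10) = 5.1·10^(72/10) + 1.8·10^(69/10) + 1.7·10^(57/10) = 9.598e+07.
L_eq = 10·log₁₀(9.598e+07/8.6) = 70.48 dB.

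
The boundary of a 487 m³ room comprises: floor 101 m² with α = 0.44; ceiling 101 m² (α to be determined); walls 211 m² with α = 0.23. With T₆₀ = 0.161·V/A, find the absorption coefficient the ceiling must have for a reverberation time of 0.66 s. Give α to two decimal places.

Required total absorption A = 0.161·487/0.66 = 118.80 m².
Absorption from the other surfaces = 101·0.44 + 211·0.23 = 92.97 m², so the ceiling must supply 25.83 m² over 101 m².
α = 25.83/101 = 0.256.

0.26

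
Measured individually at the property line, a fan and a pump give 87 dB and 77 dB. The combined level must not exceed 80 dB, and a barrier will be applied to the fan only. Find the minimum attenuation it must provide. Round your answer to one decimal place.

10.0 dB

Fixed contribution from the other source: Σ 10^(L/10) = 10^(77/10) = 5.012e+07 (77.00 dB).
To meet 80 dB overall, the treated fan may contribute at most 10^(80/10) − 5.012e+07 = 4.988e+07, i.e. 76.98 dB.
Required insertion loss = 87 − 76.98 = 10.02 dB.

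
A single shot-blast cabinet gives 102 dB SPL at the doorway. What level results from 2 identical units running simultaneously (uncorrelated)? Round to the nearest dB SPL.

L_total = L₁ + 10·log₁₀ N for N identical incoherent sources.
L_total = 102 + 10·log₁₀(2) = 102 + 3.010 = 105.01 dB SPL.

105 dB SPL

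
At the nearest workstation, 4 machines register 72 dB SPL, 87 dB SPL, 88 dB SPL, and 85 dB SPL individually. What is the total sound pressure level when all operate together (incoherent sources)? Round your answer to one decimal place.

For uncorrelated sources the intensities add, so convert each level to linear form, sum, and take 10·log₁₀ of the total.
Σ 10^(L/10) = 10^(72/10) + 10^(87/10) + 10^(88/10) + 10^(85/10) = 1.464e+09.
L_total = 10·log₁₀(1.464e+09) = 91.66 dB SPL.

91.7 dB SPL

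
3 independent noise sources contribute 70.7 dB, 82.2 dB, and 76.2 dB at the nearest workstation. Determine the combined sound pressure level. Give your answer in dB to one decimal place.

83.4 dB

For uncorrelated sources the intensities add, so convert each level to linear form, sum, and take 10·log₁₀ of the total.
Σ 10^(L/10) = 10^(70.7/10) + 10^(82.2/10) + 10^(76.2/10) = 2.194e+08.
L_total = 10·log₁₀(2.194e+08) = 83.41 dB.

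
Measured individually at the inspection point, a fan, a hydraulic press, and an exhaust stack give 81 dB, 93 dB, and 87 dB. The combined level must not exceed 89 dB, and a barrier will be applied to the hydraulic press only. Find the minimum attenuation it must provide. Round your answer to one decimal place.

Fixed contribution from the other sources: Σ 10^(L/10) = 10^(81/10) + 10^(87/10) = 6.271e+08 (87.97 dB).
To meet 89 dB overall, the treated hydraulic press may contribute at most 10^(89/10) − 6.271e+08 = 1.672e+08, i.e. 82.23 dB.
Required insertion loss = 93 − 82.23 = 10.77 dB.

10.8 dB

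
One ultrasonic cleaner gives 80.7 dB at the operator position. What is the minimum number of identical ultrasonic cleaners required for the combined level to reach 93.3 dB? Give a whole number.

Need L₁ + 10·log₁₀ N ≥ 93.3, i.e. log₁₀ N ≥ 1.26.
N ≥ 10^(12.6/10) = 18.197, so N = 19.

19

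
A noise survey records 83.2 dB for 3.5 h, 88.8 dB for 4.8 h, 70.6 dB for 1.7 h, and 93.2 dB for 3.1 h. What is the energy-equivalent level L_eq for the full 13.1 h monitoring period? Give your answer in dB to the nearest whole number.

89 dB

Weight each interval's intensity by its duration and average over T = 13.1 h:
Σ tᵢ·10^(Lᵢ/10) = 3.5·10^(83.2/10) + 4.8·10^(88.8/10) + 1.7·10^(70.6/10) + 3.1·10^(93.2/10) = 1.087e+10.
L_eq = 10·log₁₀(1.087e+10/13.1) = 89.19 dB.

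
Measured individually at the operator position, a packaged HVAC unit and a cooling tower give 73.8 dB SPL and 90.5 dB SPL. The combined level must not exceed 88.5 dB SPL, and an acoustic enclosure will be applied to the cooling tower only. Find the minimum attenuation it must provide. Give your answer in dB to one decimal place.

Fixed contribution from the other source: Σ 10^(L/10) = 10^(73.8/10) = 2.399e+07 (73.80 dB SPL).
The limit corresponds to 10^(88.5/10) = 7.079e+08; subtracting the fixed part leaves 6.840e+08 for the cooling tower, i.e. 88.35 dB SPL.
Required insertion loss = 90.5 − 88.35 = 2.15 dB.

2.1 dB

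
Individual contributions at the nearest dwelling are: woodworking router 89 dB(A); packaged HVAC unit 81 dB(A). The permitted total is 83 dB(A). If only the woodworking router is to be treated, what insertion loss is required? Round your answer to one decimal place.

10.3 dB

Fixed contribution from the other source: Σ 10^(L/10) = 10^(81/10) = 1.259e+08 (81.00 dB(A)).
To meet 83 dB(A) overall, the treated woodworking router may contribute at most 10^(83/10) − 1.259e+08 = 7.363e+07, i.e. 78.67 dB(A).
Required insertion loss = 89 − 78.67 = 10.33 dB.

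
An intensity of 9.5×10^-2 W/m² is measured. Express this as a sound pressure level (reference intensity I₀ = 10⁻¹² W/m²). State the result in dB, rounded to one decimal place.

109.8 dB

L = 10·log₁₀(I/I₀) = 10·log₁₀(9.5×10^-2/10⁻¹²) = 10·log₁₀(9.5×10^10).
L = 10·(0.9777 + 10) = 109.78 dB.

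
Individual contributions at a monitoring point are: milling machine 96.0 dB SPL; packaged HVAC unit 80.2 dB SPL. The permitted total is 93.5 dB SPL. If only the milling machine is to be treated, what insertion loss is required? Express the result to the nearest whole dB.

Fixed contribution from the other source: Σ 10^(L/10) = 10^(80.2/10) = 1.047e+08 (80.20 dB SPL).
To meet 93.5 dB SPL overall, the treated milling machine may contribute at most 10^(93.5/10) − 1.047e+08 = 2.134e+09, i.e. 93.29 dB SPL.
So the milling machine must be reduced from 96.0 to 93.29 dB SPL: IL = 2.71 dB.

3 dB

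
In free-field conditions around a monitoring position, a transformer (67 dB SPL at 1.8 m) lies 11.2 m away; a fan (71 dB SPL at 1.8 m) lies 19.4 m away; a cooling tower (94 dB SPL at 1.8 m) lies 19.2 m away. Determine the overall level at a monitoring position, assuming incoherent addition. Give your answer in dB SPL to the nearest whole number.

73 dB SPL

First find each source's level at the receiver (point-source: −20·log₁₀(r/r_ref)), then combine on an intensity basis.
transformer: 67 − 20·log₁₀(11.2/1.8) = 67 − 15.88 = 51.12 dB SPL.
fan: 71 − 20·log₁₀(19.4/1.8) = 71 − 20.65 = 50.35 dB SPL.
cooling tower: 94 − 20·log₁₀(19.2/1.8) = 94 − 20.56 = 73.44 dB SPL.
Σ 10^(L/10) = 2.231e+07 → L_total = 10·log₁₀(2.231e+07) = 73.49 dB SPL.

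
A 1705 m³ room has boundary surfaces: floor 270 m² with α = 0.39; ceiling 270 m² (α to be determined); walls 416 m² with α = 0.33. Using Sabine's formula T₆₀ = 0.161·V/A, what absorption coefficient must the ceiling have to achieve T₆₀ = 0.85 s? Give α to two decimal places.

0.30

From T₆₀ = 0.161·V/A, the target T₆₀ = 0.85 s needs A = 0.161·1705/0.85 = 322.95 m².
Absorption from the other surfaces = 270·0.39 + 416·0.33 = 242.58 m², so the ceiling must supply 80.37 m² over 270 m².
α = 80.37/270 = 0.298.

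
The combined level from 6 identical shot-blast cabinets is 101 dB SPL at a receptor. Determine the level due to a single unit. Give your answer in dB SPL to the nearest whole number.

Dividing the total intensity by 6 lowers the level by 10·log₁₀ 6 = 7.782 dB: L₁ = 101 − 7.782.

93 dB SPL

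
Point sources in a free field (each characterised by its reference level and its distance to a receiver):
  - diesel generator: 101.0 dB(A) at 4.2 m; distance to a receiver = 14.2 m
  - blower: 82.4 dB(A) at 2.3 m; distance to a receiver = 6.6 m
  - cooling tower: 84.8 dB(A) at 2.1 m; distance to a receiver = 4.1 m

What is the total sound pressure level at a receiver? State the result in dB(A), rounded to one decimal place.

90.8 dB(A)

First find each source's level at the receiver (point-source: −20·log₁₀(r/r_ref)), then combine on an intensity basis.
diesel generator: 101.0 − 20·log₁₀(14.2/4.2) = 101.0 − 10.58 = 90.42 dB(A).
blower: 82.4 − 20·log₁₀(6.6/2.3) = 82.4 − 9.16 = 73.24 dB(A).
cooling tower: 84.8 − 20·log₁₀(4.1/2.1) = 84.8 − 5.81 = 78.99 dB(A).
Σ 10^(L/10) = 1.202e+09 → L_total = 10·log₁₀(1.202e+09) = 90.80 dB(A).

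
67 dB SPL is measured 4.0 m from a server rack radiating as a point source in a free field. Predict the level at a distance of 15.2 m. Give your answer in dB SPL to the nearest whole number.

For a point source, L₂ = L₁ − 20·log₁₀(r₂/r₁).
L₂ = 67 − 20·log₁₀(15.2/4.0) = 67 − 11.596 = 55.40 dB SPL.

55 dB SPL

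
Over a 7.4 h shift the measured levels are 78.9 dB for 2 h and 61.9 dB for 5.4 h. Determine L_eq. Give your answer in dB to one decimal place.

The energy average is taken in the linear domain: L_eq = 10·log₁₀[(Σ tᵢ·10^(Lᵢ/10))/T], T = 7.4 h.
Σ tᵢ·10^(Lᵢ/10) = 2·10^(78.9/10) + 5.4·10^(61.9/10) = 1.636e+08.
L_eq = 10·log₁₀(1.636e+08/7.4) = 73.45 dB.

73.4 dB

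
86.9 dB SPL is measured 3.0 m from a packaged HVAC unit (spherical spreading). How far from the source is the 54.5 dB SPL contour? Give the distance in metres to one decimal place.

125.1 m

Point-source spreading drops the level by 20·log₁₀(r₂/r₁); inverting, r₂/r₁ = 10^(ΔL/20).
r₂ = 3.0·10^((86.9−54.5)/20) = 3.0·10^(32.4/20) = 125.06 m.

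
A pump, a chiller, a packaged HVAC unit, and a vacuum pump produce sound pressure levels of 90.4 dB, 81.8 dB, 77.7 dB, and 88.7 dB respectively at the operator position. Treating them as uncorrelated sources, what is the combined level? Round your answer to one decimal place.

93.1 dB

Incoherent sources combine by intensity addition: L_total = 10·log₁₀(Σ 10^(L_i/10)).
Σ 10^(L/10) = 10^(90.4/10) + 10^(81.8/10) + 10^(77.7/10) + 10^(88.7/10) = 2.048e+09.
L_total = 10·log₁₀(2.048e+09) = 93.11 dB.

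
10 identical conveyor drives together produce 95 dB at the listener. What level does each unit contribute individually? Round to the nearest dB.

For N identical incoherent sources L_total = L₁ + 10·log₁₀ N, so L₁ = 95 − 10·log₁₀(10) = 95 − 10.000.

85 dB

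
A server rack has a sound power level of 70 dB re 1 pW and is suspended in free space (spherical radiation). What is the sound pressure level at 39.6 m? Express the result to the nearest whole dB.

L_p = L_w − 10·log₁₀(4π·r²) with r = 39.6 m.
4π·r² = 1.971e+04 m², 10·log₁₀ of that is 42.946 dB.
L_p = 70 − 42.946 = 27.05 dB.

27 dB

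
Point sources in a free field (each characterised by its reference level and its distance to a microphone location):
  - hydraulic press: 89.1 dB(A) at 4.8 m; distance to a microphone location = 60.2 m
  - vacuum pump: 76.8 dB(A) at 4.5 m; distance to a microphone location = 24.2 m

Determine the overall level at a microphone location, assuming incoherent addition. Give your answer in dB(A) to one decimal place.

Apply inverse-square spreading to bring every level to the receiver, then sum 10^(L/10).
hydraulic press: 89.1 − 20·log₁₀(60.2/4.8) = 89.1 − 21.97 = 67.13 dB(A).
vacuum pump: 76.8 − 20·log₁₀(24.2/4.5) = 76.8 − 14.61 = 62.19 dB(A).
Σ 10^(L/10) = 6.823e+06 → L_total = 10·log₁₀(6.823e+06) = 68.34 dB(A).

68.3 dB(A)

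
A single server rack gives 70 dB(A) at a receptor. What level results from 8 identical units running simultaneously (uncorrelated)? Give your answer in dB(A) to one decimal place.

N identical incoherent sources raise the level by 10·log₁₀ N.
L_total = 70 + 10·log₁₀(8) = 70 + 9.031 = 79.03 dB(A).

79.0 dB(A)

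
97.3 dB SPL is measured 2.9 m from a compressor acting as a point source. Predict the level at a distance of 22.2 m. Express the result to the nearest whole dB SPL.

For a point source, L₂ = L₁ − 20·log₁₀(r₂/r₁).
L₂ = 97.3 − 20·log₁₀(22.2/2.9) = 97.3 − 17.679 = 79.62 dB SPL.

80 dB SPL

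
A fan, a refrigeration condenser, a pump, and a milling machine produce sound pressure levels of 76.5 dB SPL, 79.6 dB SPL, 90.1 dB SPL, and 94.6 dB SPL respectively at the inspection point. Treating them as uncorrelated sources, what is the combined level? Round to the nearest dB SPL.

Incoherent sources combine by intensity addition: L_total = 10·log₁₀(Σ 10^(L_i/10)).
Σ 10^(L/10) = 10^(76.5/10) + 10^(79.6/10) + 10^(90.1/10) + 10^(94.6/10) = 4.043e+09.
L_total = 10·log₁₀(4.043e+09) = 96.07 dB SPL.

96 dB SPL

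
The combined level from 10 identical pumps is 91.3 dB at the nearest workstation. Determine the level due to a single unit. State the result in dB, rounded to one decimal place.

10 equal contributions raise the level by 10·log₁₀ 10 = 10.000 dB, so each unit alone gives 91.3 − 10.000.

81.3 dB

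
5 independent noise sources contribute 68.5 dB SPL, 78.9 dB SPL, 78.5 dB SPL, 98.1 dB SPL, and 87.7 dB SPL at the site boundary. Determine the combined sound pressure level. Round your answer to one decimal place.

For uncorrelated sources the intensities add, so convert each level to linear form, sum, and take 10·log₁₀ of the total.
Σ 10^(L/10) = 10^(68.5/10) + 10^(78.9/10) + 10^(78.5/10) + 10^(98.1/10) + 10^(87.7/10) = 7.201e+09.
L_total = 10·log₁₀(7.201e+09) = 98.57 dB SPL.

98.6 dB SPL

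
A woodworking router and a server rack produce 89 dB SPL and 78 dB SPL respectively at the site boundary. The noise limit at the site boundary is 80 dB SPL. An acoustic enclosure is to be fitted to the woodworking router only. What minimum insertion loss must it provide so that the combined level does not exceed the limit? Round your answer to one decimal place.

13.3 dB

Everything except the woodworking router sums to 10^(78/10) = 6.310e+07 in linear terms, 78.00 dB SPL.
To meet 80 dB SPL overall, the treated woodworking router may contribute at most 10^(80/10) − 6.310e+07 = 3.690e+07, i.e. 75.67 dB SPL.
So the woodworking router must be reduced from 89 to 75.67 dB SPL: IL = 13.33 dB.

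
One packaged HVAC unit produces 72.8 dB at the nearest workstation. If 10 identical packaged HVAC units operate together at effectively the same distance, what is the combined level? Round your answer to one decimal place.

82.8 dB

With 10 equal, uncorrelated contributions the intensity is 10× that of one unit, giving a rise of 10·log₁₀ 10.
L_total = 72.8 + 10·log₁₀(10) = 72.8 + 10.000 = 82.80 dB.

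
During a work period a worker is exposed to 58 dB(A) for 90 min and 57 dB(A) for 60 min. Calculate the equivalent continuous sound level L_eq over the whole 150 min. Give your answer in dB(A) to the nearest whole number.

58 dB(A)

The energy average is taken in the linear domain: L_eq = 10·log₁₀[(Σ tᵢ·10^(Lᵢ/10))/T], T = 150 min.
Σ tᵢ·10^(Lᵢ/10) = 90·10^(58/10) + 60·10^(57/10) = 8.686e+07.
L_eq = 10·log₁₀(8.686e+07/150) = 57.63 dB(A).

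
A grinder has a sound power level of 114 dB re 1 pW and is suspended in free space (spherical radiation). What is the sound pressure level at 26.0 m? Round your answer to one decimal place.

74.7 dB

Free-field spherical radiation: L_p = L_w − 10·log₁₀(4π·r²), r = 26.0 m.
4π·r² = 8495 m², 10·log₁₀ of that is 39.292 dB.
L_p = 114 − 39.292 = 74.71 dB.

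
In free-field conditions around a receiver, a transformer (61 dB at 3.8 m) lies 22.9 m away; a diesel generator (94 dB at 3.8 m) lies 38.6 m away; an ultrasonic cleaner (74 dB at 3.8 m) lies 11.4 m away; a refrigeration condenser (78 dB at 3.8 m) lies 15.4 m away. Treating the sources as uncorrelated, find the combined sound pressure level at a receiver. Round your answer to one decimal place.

74.9 dB

Propagate each source to the receiver with L = L_ref − 20·log₁₀(r/r_ref), then add intensities.
transformer: 61 − 20·log₁₀(22.9/3.8) = 61 − 15.60 = 45.40 dB.
diesel generator: 94 − 20·log₁₀(38.6/3.8) = 94 − 20.14 = 73.86 dB.
ultrasonic cleaner: 74 − 20·log₁₀(11.4/3.8) = 74 − 9.54 = 64.46 dB.
refrigeration condenser: 78 − 20·log₁₀(15.4/3.8) = 78 − 12.15 = 65.85 dB.
Σ 10^(L/10) = 3.101e+07 → L_total = 10·log₁₀(3.101e+07) = 74.92 dB.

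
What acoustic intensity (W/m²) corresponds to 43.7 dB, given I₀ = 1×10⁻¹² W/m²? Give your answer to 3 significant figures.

I = I₀·10^(L/10) = 10⁻¹² × 10^(43.7/10) = 10^(-7.630).

2.34e-08 W/m²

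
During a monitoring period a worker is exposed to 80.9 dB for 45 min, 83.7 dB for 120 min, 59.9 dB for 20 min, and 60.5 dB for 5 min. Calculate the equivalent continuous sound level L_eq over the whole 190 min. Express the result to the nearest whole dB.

Weight each interval's intensity by its duration and average over T = 190 min:
Σ tᵢ·10^(Lᵢ/10) = 45·10^(80.9/10) + 120·10^(83.7/10) + 20·10^(59.9/10) + 5·10^(60.5/10) = 3.369e+10.
L_eq = 10·log₁₀(3.369e+10/190) = 82.49 dB.

82 dB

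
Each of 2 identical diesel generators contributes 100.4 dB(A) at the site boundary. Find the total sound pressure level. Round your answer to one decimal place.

N identical incoherent sources raise the level by 10·log₁₀ N.
L_total = 100.4 + 10·log₁₀(2) = 100.4 + 3.010 = 103.41 dB(A).

103.4 dB(A)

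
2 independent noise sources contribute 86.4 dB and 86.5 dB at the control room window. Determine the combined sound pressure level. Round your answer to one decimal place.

89.5 dB

For uncorrelated sources the intensities add, so convert each level to linear form, sum, and take 10·log₁₀ of the total.
Σ 10^(L/10) = 10^(86.4/10) + 10^(86.5/10) = 8.832e+08.
L_total = 10·log₁₀(8.832e+08) = 89.46 dB.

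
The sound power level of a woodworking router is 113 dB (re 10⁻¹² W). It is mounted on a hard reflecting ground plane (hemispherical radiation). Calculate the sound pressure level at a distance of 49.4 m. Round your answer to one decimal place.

71.1 dB

Free-field hemispherical radiation: L_p = L_w − 10·log₁₀(2π·r²), r = 49.4 m.
2π·r² = 1.533e+04 m², 10·log₁₀ of that is 41.856 dB.
L_p = 113 − 41.856 = 71.14 dB.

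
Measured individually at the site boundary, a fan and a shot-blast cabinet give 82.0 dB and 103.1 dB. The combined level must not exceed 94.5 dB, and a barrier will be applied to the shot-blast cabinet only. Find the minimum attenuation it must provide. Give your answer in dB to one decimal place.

8.9 dB

The untreated sources together contribute 10^(82.0/10) = 1.585e+08, i.e. 82.00 dB.
The limit corresponds to 10^(94.5/10) = 2.818e+09; subtracting the fixed part leaves 2.660e+09 for the shot-blast cabinet, i.e. 94.25 dB.
So the shot-blast cabinet must be reduced from 103.1 to 94.25 dB: IL = 8.85 dB.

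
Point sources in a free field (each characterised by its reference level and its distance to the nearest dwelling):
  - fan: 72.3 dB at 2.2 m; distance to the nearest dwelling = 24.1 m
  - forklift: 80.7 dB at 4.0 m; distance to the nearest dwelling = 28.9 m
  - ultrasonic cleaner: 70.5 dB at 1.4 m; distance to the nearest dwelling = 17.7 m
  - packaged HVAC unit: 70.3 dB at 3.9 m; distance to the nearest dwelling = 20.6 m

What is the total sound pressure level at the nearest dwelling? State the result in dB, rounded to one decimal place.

64.5 dB

Propagate each source to the receiver with L = L_ref − 20·log₁₀(r/r_ref), then add intensities.
fan: 72.3 − 20·log₁₀(24.1/2.2) = 72.3 − 20.79 = 51.51 dB.
forklift: 80.7 − 20·log₁₀(28.9/4.0) = 80.7 − 17.18 = 63.52 dB.
ultrasonic cleaner: 70.5 − 20·log₁₀(17.7/1.4) = 70.5 − 22.04 = 48.46 dB.
packaged HVAC unit: 70.3 − 20·log₁₀(20.6/3.9) = 70.3 − 14.46 = 55.84 dB.
Σ 10^(L/10) = 2.847e+06 → L_total = 10·log₁₀(2.847e+06) = 64.54 dB.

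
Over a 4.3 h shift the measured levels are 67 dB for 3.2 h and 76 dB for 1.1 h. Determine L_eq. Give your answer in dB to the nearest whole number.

71 dB

L_eq = 10·log₁₀[(1/T)·Σ tᵢ·10^(Lᵢ/10)] with T = 4.3 h.
Σ tᵢ·10^(Lᵢ/10) = 3.2·10^(67/10) + 1.1·10^(76/10) = 5.983e+07.
L_eq = 10·log₁₀(5.983e+07/4.3) = 71.43 dB.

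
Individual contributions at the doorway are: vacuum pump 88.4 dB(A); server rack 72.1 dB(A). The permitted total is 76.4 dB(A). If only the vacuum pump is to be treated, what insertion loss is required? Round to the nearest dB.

Fixed contribution from the other source: Σ 10^(L/10) = 10^(72.1/10) = 1.622e+07 (72.10 dB(A)).
The limit corresponds to 10^(76.4/10) = 4.365e+07; subtracting the fixed part leaves 2.743e+07 for the vacuum pump, i.e. 74.38 dB(A).
So the vacuum pump must be reduced from 88.4 to 74.38 dB(A): IL = 14.02 dB.

14 dB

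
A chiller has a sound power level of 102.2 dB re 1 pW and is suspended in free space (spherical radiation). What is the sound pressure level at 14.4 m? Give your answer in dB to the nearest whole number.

68 dB

L_p = L_w − 10·log₁₀(4π·r²) with r = 14.4 m.
4π·r² = 2606 m², 10·log₁₀ of that is 34.159 dB.
L_p = 102.2 − 34.159 = 68.04 dB.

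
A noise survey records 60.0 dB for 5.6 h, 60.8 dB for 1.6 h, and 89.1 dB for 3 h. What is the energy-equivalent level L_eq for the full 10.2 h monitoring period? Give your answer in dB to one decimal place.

Weight each interval's intensity by its duration and average over T = 10.2 h:
Σ tᵢ·10^(Lᵢ/10) = 5.6·10^(60.0/10) + 1.6·10^(60.8/10) + 3·10^(89.1/10) = 2.446e+09.
L_eq = 10·log₁₀(2.446e+09/10.2) = 83.80 dB.

83.8 dB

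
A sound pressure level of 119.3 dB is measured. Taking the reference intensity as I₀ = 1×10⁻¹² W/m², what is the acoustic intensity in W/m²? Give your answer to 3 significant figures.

0.851 W/m²

I/I₀ = 10^(119.3/10) = 8.511e+11, so I = 8.511e+11 × 10⁻¹² W/m².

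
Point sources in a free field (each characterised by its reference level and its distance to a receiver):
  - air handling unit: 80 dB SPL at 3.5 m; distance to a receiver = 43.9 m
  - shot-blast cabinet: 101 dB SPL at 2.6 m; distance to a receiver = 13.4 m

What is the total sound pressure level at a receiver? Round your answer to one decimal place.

86.8 dB SPL

Apply inverse-square spreading to bring every level to the receiver, then sum 10^(L/10).
air handling unit: 80 − 20·log₁₀(43.9/3.5) = 80 − 21.97 = 58.03 dB SPL.
shot-blast cabinet: 101 − 20·log₁₀(13.4/2.6) = 101 − 14.24 = 86.76 dB SPL.
Σ 10^(L/10) = 4.746e+08 → L_total = 10·log₁₀(4.746e+08) = 86.76 dB SPL.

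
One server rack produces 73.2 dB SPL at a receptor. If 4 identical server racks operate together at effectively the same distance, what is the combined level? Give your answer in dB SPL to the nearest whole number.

79 dB SPL

N identical incoherent sources raise the level by 10·log₁₀ N.
L_total = 73.2 + 10·log₁₀(4) = 73.2 + 6.021 = 79.22 dB SPL.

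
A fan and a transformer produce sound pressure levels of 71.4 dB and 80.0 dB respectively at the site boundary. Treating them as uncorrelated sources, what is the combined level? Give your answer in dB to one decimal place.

Incoherent sources combine by intensity addition: L_total = 10·log₁₀(Σ 10^(L_i/10)).
Σ 10^(L/10) = 10^(71.4/10) + 10^(80.0/10) = 1.138e+08.
L_total = 10·log₁₀(1.138e+08) = 80.56 dB.

80.6 dB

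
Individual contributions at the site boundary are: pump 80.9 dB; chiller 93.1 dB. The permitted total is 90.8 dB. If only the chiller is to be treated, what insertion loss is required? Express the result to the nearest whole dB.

3 dB

The untreated sources together contribute 10^(80.9/10) = 1.230e+08, i.e. 80.90 dB.
The limit corresponds to 10^(90.8/10) = 1.202e+09; subtracting the fixed part leaves 1.079e+09 for the chiller, i.e. 90.33 dB.
So the chiller must be reduced from 93.1 to 90.33 dB: IL = 2.77 dB.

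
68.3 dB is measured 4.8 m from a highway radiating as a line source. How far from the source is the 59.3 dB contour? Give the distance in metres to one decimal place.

38.1 m

The 9.0 dB drop corresponds to a distance ratio of 10^(9.0/10) for a line source.
r₂ = 4.8·10^((68.3−59.3)/10) = 4.8·10^(9.0/10) = 38.13 m.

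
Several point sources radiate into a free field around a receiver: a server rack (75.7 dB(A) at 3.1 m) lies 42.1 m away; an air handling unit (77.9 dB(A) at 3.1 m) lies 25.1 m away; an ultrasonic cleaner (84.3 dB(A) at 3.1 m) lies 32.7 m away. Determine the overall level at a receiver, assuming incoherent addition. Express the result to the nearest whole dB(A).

66 dB(A)

First find each source's level at the receiver (point-source: −20·log₁₀(r/r_ref)), then combine on an intensity basis.
server rack: 75.7 − 20·log₁₀(42.1/3.1) = 75.7 − 22.66 = 53.04 dB(A).
air handling unit: 77.9 − 20·log₁₀(25.1/3.1) = 77.9 − 18.17 = 59.73 dB(A).
ultrasonic cleaner: 84.3 − 20·log₁₀(32.7/3.1) = 84.3 − 20.46 = 63.84 dB(A).
Σ 10^(L/10) = 3.561e+06 → L_total = 10·log₁₀(3.561e+06) = 65.52 dB(A).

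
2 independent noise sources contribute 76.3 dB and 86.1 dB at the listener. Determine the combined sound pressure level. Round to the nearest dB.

Incoherent sources combine by intensity addition: L_total = 10·log₁₀(Σ 10^(L_i/10)).
Σ 10^(L/10) = 10^(76.3/10) + 10^(86.1/10) = 4.500e+08.
L_total = 10·log₁₀(4.500e+08) = 86.53 dB.

87 dB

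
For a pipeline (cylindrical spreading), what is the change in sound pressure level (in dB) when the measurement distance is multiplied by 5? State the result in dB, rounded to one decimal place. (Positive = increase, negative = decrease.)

-7.0 dB

Line-source spreading: ΔL = −10·log₁₀(r₂/r₁).
ΔL = −10·log₁₀(5) = -6.99 dB.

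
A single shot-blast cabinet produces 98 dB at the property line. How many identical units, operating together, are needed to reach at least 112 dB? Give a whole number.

26

The shortfall is 112 − 98 = 14.0 dB, and N units add 10·log₁₀ N, so need 10·log₁₀ N ≥ 14.0.
N ≥ 10^(14.0/10) = 25.119, so N = 26.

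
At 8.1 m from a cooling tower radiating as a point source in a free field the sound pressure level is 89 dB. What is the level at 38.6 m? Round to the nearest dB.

75 dB

Point-source attenuation: ΔL = 20·log₁₀(r₂/r₁) = 20·log₁₀(38.6/8.1) = 13.562 dB.
L₂ = 89 − 20·log₁₀(38.6/8.1) = 89 − 13.562 = 75.44 dB.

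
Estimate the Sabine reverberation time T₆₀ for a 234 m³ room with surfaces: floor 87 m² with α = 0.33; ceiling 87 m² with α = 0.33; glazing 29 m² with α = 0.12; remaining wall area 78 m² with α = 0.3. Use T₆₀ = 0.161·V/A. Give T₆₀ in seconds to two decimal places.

0.45 s

Summing Sᵢαᵢ: 87·0.33 + 87·0.33 + 29·0.12 + 78·0.3 = 84.30 m².
T₆₀ = 0.161 × 234 / 84.30 = 0.447 s.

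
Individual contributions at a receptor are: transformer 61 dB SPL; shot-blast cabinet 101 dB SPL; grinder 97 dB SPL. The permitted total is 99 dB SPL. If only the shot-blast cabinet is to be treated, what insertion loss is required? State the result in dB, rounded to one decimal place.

6.3 dB

Everything except the shot-blast cabinet sums to 10^(61/10) + 10^(97/10) = 5.013e+09 in linear terms, 97.00 dB SPL.
The limit corresponds to 10^(99/10) = 7.943e+09; subtracting the fixed part leaves 2.930e+09 for the shot-blast cabinet, i.e. 94.67 dB SPL.
Required insertion loss = 101 − 94.67 = 6.33 dB.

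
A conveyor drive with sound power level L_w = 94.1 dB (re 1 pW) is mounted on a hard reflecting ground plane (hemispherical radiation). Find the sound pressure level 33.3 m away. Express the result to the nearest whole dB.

56 dB

L_p = L_w − 10·log₁₀(2π·r²) with r = 33.3 m.
2π·r² = 6967 m², 10·log₁₀ of that is 38.431 dB.
L_p = 94.1 − 38.431 = 55.67 dB.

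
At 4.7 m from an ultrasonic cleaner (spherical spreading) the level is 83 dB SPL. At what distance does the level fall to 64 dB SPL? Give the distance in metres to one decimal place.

The 19.0 dB drop corresponds to a distance ratio of 10^(19.0/20) for a point source.
r₂ = 4.7·10^((83−64)/20) = 4.7·10^(19.0/20) = 41.89 m.

41.9 m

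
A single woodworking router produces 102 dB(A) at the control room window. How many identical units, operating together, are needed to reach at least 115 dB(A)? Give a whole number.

The shortfall is 115 − 102 = 13.0 dB, and N units add 10·log₁₀ N, so need 10·log₁₀ N ≥ 13.0.
N ≥ 10^(13.0/10) = 19.953, so N = 20.

20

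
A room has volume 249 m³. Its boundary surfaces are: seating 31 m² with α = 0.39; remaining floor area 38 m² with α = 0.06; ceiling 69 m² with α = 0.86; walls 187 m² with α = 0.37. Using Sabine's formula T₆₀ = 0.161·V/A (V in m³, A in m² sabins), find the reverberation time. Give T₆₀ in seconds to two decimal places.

A = Σ Sᵢαᵢ = 31·0.39 + 38·0.06 + 69·0.86 + 187·0.37 = 142.90 m².
T₆₀ = 0.161·V/A = 0.161·249/142.90 = 0.281 s.

0.28 s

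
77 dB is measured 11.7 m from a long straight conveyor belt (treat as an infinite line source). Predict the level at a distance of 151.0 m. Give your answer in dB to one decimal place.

65.9 dB

For a line source, L₂ = L₁ − 10·log₁₀(r₂/r₁).
L₂ = 77 − 10·log₁₀(151.0/11.7) = 77 − 11.108 = 65.89 dB.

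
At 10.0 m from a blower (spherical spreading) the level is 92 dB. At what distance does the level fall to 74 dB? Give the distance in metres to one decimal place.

79.4 m

Point-source spreading drops the level by 20·log₁₀(r₂/r₁); inverting, r₂/r₁ = 10^(ΔL/20).
r₂ = 10.0·10^((92−74)/20) = 10.0·10^(18.0/20) = 79.43 m.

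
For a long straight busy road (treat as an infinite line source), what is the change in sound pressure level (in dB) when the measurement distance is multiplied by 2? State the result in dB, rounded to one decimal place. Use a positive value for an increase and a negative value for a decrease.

-3.0 dB

With cylindrical spreading the level changes by −10·log₁₀(r₂/r₁).
ΔL = −10·log₁₀(2) = -3.01 dB.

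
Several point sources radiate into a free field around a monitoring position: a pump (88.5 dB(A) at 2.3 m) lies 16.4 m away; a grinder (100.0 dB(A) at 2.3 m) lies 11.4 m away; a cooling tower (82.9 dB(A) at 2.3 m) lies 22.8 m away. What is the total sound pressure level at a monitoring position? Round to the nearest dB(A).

86 dB(A)

Apply inverse-square spreading to bring every level to the receiver, then sum 10^(L/10).
pump: 88.5 − 20·log₁₀(16.4/2.3) = 88.5 − 17.06 = 71.44 dB(A).
grinder: 100.0 − 20·log₁₀(11.4/2.3) = 100.0 − 13.90 = 86.10 dB(A).
cooling tower: 82.9 − 20·log₁₀(22.8/2.3) = 82.9 − 19.92 = 62.98 dB(A).
Σ 10^(L/10) = 4.230e+08 → L_total = 10·log₁₀(4.230e+08) = 86.26 dB(A).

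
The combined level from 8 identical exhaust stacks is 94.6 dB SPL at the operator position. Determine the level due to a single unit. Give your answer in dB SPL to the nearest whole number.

For N identical incoherent sources L_total = L₁ + 10·log₁₀ N, so L₁ = 94.6 − 10·log₁₀(8) = 94.6 − 9.031.

86 dB SPL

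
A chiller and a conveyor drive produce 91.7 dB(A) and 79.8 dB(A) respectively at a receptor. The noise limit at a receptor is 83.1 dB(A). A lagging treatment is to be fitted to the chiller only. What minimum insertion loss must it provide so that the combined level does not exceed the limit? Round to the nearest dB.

The untreated sources together contribute 10^(79.8/10) = 9.550e+07, i.e. 79.80 dB(A).
The limit corresponds to 10^(83.1/10) = 2.042e+08; subtracting the fixed part leaves 1.087e+08 for the chiller, i.e. 80.36 dB(A).
So the chiller must be reduced from 91.7 to 80.36 dB(A): IL = 11.34 dB.

11 dB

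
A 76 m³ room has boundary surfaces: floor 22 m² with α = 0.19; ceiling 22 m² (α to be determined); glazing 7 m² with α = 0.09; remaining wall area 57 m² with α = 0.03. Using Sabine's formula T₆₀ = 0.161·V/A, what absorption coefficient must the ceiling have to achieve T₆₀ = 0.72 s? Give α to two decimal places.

0.48

A = 0.161·V/T₆₀ = 0.161·76/0.72 = 16.99 m² sabins.
Absorption from the other surfaces = 22·0.19 + 7·0.09 + 57·0.03 = 6.52 m², so the ceiling must supply 10.47 m² over 22 m².
α = 10.47/22 = 0.476.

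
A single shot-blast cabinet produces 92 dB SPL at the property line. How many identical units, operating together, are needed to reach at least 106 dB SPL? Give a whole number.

N identical sources give L₁ + 10·log₁₀ N, so require 10·log₁₀ N ≥ 106 − 92 = 14.0 dB.
N ≥ 10^(14.0/10) = 25.119, so N = 26.

26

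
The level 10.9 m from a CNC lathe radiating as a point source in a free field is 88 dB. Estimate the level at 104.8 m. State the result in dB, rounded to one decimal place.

68.3 dB

Point-source attenuation: ΔL = 20·log₁₀(r₂/r₁) = 20·log₁₀(104.8/10.9) = 19.659 dB.
L₂ = 88 − 20·log₁₀(104.8/10.9) = 88 − 19.659 = 68.34 dB.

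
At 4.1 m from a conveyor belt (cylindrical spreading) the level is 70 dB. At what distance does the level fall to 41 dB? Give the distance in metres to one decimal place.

3256.7 m

Line-source spreading drops the level by 10·log₁₀(r₂/r₁); inverting, r₂/r₁ = 10^(ΔL/10).
r₂ = 4.1·10^((70−41)/10) = 4.1·10^(29.0/10) = 3256.75 m.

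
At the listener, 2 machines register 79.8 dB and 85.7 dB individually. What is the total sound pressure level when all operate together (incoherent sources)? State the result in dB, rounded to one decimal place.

Incoherent sources combine by intensity addition: L_total = 10·log₁₀(Σ 10^(L_i/10)).
Σ 10^(L/10) = 10^(79.8/10) + 10^(85.7/10) = 4.670e+08.
L_total = 10·log₁₀(4.670e+08) = 86.69 dB.

86.7 dB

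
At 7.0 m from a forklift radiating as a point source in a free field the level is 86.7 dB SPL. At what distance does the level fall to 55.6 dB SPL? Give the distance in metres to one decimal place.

Point-source spreading drops the level by 20·log₁₀(r₂/r₁); inverting, r₂/r₁ = 10^(ΔL/20).
r₂ = 7.0·10^((86.7−55.6)/20) = 7.0·10^(31.1/20) = 251.25 m.

251.2 m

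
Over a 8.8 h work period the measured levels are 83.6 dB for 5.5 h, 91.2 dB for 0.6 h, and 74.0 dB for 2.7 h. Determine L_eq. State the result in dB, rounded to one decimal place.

The energy average is taken in the linear domain: L_eq = 10·log₁₀[(Σ tᵢ·10^(Lᵢ/10))/T], T = 8.8 h.
Σ tᵢ·10^(Lᵢ/10) = 5.5·10^(83.6/10) + 0.6·10^(91.2/10) + 2.7·10^(74.0/10) = 2.119e+09.
L_eq = 10·log₁₀(2.119e+09/8.8) = 83.82 dB.

83.8 dB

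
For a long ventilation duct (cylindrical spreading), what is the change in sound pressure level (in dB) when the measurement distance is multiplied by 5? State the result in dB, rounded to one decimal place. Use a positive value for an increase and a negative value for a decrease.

-7.0 dB

Line-source spreading: ΔL = −10·log₁₀(r₂/r₁).
ΔL = −10·log₁₀(5) = -6.99 dB.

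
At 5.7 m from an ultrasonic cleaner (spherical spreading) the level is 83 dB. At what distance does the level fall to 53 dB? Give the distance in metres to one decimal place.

For a point source L₁ − L₂ = 20·log₁₀(r₂/r₁), so r₂ = r₁·10^((L₁−L₂)/20).
r₂ = 5.7·10^((83−53)/20) = 5.7·10^(30.0/20) = 180.25 m.

180.2 m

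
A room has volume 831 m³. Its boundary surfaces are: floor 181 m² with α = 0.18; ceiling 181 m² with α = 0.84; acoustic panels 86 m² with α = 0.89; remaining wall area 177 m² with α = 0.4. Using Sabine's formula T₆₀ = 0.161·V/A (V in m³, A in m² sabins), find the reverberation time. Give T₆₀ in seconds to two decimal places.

Summing Sᵢαᵢ: 181·0.18 + 181·0.84 + 86·0.89 + 177·0.4 = 331.96 m².
T₆₀ = 0.161 × 831 / 331.96 = 0.403 s.

0.40 s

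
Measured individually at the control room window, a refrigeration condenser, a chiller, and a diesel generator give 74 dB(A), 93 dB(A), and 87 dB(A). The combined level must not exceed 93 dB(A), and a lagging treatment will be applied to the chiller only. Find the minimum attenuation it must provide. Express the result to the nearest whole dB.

1 dB

The untreated sources together contribute 10^(74/10) + 10^(87/10) = 5.263e+08, i.e. 87.21 dB(A).
The limit corresponds to 10^(93/10) = 1.995e+09; subtracting the fixed part leaves 1.469e+09 for the chiller, i.e. 91.67 dB(A).
So the chiller must be reduced from 93 to 91.67 dB(A): IL = 1.33 dB.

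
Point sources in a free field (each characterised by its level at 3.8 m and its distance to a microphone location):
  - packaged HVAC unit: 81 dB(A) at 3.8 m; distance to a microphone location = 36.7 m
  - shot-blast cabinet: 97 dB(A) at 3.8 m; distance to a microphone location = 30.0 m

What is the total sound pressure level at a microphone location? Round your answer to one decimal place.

79.1 dB(A)

Apply inverse-square spreading to bring every level to the receiver, then sum 10^(L/10).
packaged HVAC unit: 81 − 20·log₁₀(36.7/3.8) = 81 − 19.70 = 61.30 dB(A).
shot-blast cabinet: 97 − 20·log₁₀(30.0/3.8) = 97 − 17.95 = 79.05 dB(A).
Σ 10^(L/10) = 8.176e+07 → L_total = 10·log₁₀(8.176e+07) = 79.13 dB(A).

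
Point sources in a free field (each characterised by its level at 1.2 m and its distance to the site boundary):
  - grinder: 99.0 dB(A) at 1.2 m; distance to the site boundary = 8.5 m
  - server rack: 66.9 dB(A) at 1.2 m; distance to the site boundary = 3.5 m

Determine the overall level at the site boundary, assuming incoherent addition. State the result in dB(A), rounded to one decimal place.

Apply inverse-square spreading to bring every level to the receiver, then sum 10^(L/10).
grinder: 99.0 − 20·log₁₀(8.5/1.2) = 99.0 − 17.00 = 82.00 dB(A).
server rack: 66.9 − 20·log₁₀(3.5/1.2) = 66.9 − 9.30 = 57.60 dB(A).
Σ 10^(L/10) = 1.589e+08 → L_total = 10·log₁₀(1.589e+08) = 82.01 dB(A).

82.0 dB(A)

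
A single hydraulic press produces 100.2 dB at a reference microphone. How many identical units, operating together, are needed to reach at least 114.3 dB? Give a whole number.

26

N identical sources give L₁ + 10·log₁₀ N, so require 10·log₁₀ N ≥ 114.3 − 100.2 = 14.1 dB.
N ≥ 10^(14.1/10) = 25.704, so N = 26.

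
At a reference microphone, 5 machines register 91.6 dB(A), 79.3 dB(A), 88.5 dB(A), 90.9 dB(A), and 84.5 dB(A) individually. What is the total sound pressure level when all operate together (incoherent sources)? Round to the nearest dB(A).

96 dB(A)

For uncorrelated sources the intensities add, so convert each level to linear form, sum, and take 10·log₁₀ of the total.
Σ 10^(L/10) = 10^(91.6/10) + 10^(79.3/10) + 10^(88.5/10) + 10^(90.9/10) + 10^(84.5/10) = 3.751e+09.
L_total = 10·log₁₀(3.751e+09) = 95.74 dB(A).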